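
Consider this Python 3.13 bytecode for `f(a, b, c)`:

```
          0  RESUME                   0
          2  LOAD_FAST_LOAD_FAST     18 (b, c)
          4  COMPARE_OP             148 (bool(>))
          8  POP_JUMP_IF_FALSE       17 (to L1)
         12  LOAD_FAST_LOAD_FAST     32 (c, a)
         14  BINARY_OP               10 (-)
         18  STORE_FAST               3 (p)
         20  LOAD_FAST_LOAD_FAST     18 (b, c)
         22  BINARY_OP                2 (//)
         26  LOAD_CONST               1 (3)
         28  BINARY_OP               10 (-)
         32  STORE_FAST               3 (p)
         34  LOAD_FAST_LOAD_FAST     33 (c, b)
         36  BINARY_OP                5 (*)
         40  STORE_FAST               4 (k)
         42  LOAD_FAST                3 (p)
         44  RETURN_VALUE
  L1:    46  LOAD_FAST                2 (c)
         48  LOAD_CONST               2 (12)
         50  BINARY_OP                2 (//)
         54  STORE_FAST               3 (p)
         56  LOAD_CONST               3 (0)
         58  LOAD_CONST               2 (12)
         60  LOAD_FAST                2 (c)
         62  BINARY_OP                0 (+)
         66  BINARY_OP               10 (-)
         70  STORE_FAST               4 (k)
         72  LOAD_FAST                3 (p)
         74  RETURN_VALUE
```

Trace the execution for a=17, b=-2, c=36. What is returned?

3

LOAD_FAST_LOAD_FAST b,c → push -2,36. Stack: [-2, 36]
COMPARE_OP bool(>) → -2 vs 36 = False. Stack: [False]
POP_JUMP_IF_FALSE → pop False; jump. Stack: []
LOAD_FAST c → push 36. Stack: [36]
LOAD_CONST → push 12. Stack: [36, 12]
BINARY_OP // → 36 // 12 = 3. Stack: [3]
STORE_FAST p → p=3. Stack: []
LOAD_CONST → push 0. Stack: [0]
LOAD_CONST → push 12. Stack: [0, 12]
LOAD_FAST c → push 36. Stack: [0, 12, 36]
BINARY_OP + → 12 + 36 = 48. Stack: [0, 48]
BINARY_OP - → 0 - 48 = -48. Stack: [-48]
STORE_FAST k → k=-48. Stack: []
LOAD_FAST p → push 3. Stack: [3]
RETURN_VALUE → return 3.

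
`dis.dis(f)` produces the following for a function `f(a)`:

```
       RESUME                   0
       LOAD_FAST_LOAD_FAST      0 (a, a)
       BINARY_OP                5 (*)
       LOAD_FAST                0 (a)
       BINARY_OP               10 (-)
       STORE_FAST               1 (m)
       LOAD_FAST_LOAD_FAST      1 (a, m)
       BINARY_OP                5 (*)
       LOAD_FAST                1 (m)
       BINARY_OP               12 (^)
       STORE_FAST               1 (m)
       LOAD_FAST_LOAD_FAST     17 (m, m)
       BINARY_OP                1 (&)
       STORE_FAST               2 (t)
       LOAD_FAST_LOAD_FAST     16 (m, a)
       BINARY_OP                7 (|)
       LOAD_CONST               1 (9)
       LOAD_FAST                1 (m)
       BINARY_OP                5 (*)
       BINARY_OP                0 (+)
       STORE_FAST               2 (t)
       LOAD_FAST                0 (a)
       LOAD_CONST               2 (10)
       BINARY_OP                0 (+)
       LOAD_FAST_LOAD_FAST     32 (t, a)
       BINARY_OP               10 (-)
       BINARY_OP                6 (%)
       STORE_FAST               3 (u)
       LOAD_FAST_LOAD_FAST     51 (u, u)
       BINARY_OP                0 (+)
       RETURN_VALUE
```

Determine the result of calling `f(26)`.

72

LOAD_FAST_LOAD_FAST a,a → push 26,26. Stack: [26, 26]
BINARY_OP * → 26 * 26 = 676. Stack: [676]
LOAD_FAST a → push 26. Stack: [676, 26]
BINARY_OP - → 676 - 26 = 650. Stack: [650]
STORE_FAST m → m=650. Stack: []
LOAD_FAST_LOAD_FAST a,m → push 26,650. Stack: [26, 650]
BINARY_OP * → 26 * 650 = 16900. Stack: [16900]
LOAD_FAST m → push 650. Stack: [16900, 650]
BINARY_OP ^ → 16900 ^ 650 = 16526. Stack: [16526]
STORE_FAST m → m=16526. Stack: []
LOAD_FAST_LOAD_FAST m,m → push 16526,16526. Stack: [16526, 16526]
BINARY_OP & → 16526 & 16526 = 16526. Stack: [16526]
STORE_FAST t → t=16526. Stack: []
LOAD_FAST_LOAD_FAST m,a → push 16526,26. Stack: [16526, 26]
BINARY_OP | → 16526 | 26 = 16542. Stack: [16542]
LOAD_CONST → push 9. Stack: [16542, 9]
LOAD_FAST m → push 16526. Stack: [16542, 9, 16526]
BINARY_OP * → 9 * 16526 = 148734. Stack: [16542, 148734]
BINARY_OP + → 16542 + 148734 = 165276. Stack: [165276]
STORE_FAST t → t=165276. Stack: []
LOAD_FAST a → push 26. Stack: [26]
LOAD_CONST → push 10. Stack: [26, 10]
BINARY_OP + → 26 + 10 = 36. Stack: [36]
LOAD_FAST_LOAD_FAST t,a → push 165276,26. Stack: [36, 165276, 26]
BINARY_OP - → 165276 - 26 = 165250. Stack: [36, 165250]
BINARY_OP % → 36 % 165250 = 36. Stack: [36]
STORE_FAST u → u=36. Stack: []
LOAD_FAST_LOAD_FAST u,u → push 36,36. Stack: [36, 36]
BINARY_OP + → 36 + 36 = 72. Stack: [72]
RETURN_VALUE → return 72.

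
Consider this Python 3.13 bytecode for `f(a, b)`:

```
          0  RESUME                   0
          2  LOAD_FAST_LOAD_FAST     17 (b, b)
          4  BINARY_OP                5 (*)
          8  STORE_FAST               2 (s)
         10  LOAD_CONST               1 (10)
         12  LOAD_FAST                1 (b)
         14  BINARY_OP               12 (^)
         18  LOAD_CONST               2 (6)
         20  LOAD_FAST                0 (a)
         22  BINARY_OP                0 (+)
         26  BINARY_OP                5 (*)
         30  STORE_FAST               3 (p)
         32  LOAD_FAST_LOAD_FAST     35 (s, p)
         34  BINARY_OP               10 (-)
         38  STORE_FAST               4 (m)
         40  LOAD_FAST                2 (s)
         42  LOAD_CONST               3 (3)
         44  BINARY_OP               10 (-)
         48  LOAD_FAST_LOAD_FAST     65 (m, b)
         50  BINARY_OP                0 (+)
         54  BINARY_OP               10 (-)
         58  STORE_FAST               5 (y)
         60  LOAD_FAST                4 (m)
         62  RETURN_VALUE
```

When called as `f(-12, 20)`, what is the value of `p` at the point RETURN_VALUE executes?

LOAD_FAST_LOAD_FAST b,b → push 20,20. Stack: [20, 20]
BINARY_OP * → 20 * 20 = 400. Stack: [400]
STORE_FAST s → s=400. Stack: []
LOAD_CONST → push 10. Stack: [10]
LOAD_FAST b → push 20. Stack: [10, 20]
BINARY_OP ^ → 10 ^ 20 = 30. Stack: [30]
LOAD_CONST → push 6. Stack: [30, 6]
LOAD_FAST a → push -12. Stack: [30, 6, -12]
BINARY_OP + → 6 + -12 = -6. Stack: [30, -6]
BINARY_OP * → 30 * -6 = -180. Stack: [-180]
STORE_FAST p → p=-180. Stack: []
LOAD_FAST_LOAD_FAST s,p → push 400,-180. Stack: [400, -180]
BINARY_OP - → 400 - -180 = 580. Stack: [580]
STORE_FAST m → m=580. Stack: []
LOAD_FAST s → push 400. Stack: [400]
LOAD_CONST → push 3. Stack: [400, 3]
BINARY_OP - → 400 - 3 = 397. Stack: [397]
LOAD_FAST_LOAD_FAST m,b → push 580,20. Stack: [397, 580, 20]
BINARY_OP + → 580 + 20 = 600. Stack: [397, 600]
BINARY_OP - → 397 - 600 = -203. Stack: [-203]
STORE_FAST y → y=-203. Stack: []
LOAD_FAST m → push 580. Stack: [580]
RETURN_VALUE → return 580.

-180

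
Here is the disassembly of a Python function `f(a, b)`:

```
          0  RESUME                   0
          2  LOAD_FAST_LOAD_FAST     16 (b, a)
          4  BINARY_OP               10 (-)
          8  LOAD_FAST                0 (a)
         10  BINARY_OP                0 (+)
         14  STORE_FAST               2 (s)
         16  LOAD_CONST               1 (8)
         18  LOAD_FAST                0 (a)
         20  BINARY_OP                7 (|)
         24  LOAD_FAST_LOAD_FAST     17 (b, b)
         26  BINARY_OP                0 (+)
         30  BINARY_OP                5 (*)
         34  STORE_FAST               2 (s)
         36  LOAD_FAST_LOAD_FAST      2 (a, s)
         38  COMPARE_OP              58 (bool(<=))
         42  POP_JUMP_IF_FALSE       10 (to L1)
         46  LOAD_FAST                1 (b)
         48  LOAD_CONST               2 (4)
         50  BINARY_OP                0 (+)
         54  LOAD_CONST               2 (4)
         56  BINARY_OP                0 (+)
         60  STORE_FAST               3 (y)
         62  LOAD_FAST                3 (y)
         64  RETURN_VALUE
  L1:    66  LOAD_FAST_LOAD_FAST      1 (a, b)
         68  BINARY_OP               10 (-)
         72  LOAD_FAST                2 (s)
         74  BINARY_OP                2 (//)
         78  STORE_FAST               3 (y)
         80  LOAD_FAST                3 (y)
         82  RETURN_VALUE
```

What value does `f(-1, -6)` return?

2

LOAD_FAST_LOAD_FAST b,a → push -6,-1. Stack: [-6, -1]
BINARY_OP - → -6 - -1 = -5. Stack: [-5]
LOAD_FAST a → push -1. Stack: [-5, -1]
BINARY_OP + → -5 + -1 = -6. Stack: [-6]
STORE_FAST s → s=-6. Stack: []
LOAD_CONST → push 8. Stack: [8]
LOAD_FAST a → push -1. Stack: [8, -1]
BINARY_OP | → 8 | -1 = -1. Stack: [-1]
LOAD_FAST_LOAD_FAST b,b → push -6,-6. Stack: [-1, -6, -6]
BINARY_OP + → -6 + -6 = -12. Stack: [-1, -12]
BINARY_OP * → -1 * -12 = 12. Stack: [12]
STORE_FAST s → s=12. Stack: []
LOAD_FAST_LOAD_FAST a,s → push -1,12. Stack: [-1, 12]
COMPARE_OP bool(<=) → -1 vs 12 = True. Stack: [True]
POP_JUMP_IF_FALSE → pop True; no jump. Stack: []
LOAD_FAST b → push -6. Stack: [-6]
LOAD_CONST → push 4. Stack: [-6, 4]
BINARY_OP + → -6 + 4 = -2. Stack: [-2]
LOAD_CONST → push 4. Stack: [-2, 4]
BINARY_OP + → -2 + 4 = 2. Stack: [2]
STORE_FAST y → y=2. Stack: []
LOAD_FAST y → push 2. Stack: [2]
RETURN_VALUE → return 2.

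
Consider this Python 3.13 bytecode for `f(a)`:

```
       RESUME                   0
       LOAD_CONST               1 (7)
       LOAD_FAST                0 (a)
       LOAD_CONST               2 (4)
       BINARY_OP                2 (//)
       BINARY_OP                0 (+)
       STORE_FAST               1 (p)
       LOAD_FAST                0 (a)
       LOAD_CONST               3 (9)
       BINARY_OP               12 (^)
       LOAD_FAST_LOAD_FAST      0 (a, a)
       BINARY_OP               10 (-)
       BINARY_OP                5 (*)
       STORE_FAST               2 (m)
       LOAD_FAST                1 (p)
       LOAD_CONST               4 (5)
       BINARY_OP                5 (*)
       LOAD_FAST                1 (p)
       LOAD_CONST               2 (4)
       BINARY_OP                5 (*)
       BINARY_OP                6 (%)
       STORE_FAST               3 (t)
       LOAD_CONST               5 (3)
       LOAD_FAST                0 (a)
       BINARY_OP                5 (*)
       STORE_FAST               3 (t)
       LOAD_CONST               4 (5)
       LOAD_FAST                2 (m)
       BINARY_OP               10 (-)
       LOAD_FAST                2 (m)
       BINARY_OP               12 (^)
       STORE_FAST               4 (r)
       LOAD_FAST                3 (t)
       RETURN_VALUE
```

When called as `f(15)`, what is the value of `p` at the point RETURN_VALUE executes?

LOAD_CONST → push 7. Stack: [7]
LOAD_FAST a → push 15. Stack: [7, 15]
LOAD_CONST → push 4. Stack: [7, 15, 4]
BINARY_OP // → 15 // 4 = 3. Stack: [7, 3]
BINARY_OP + → 7 + 3 = 10. Stack: [10]
STORE_FAST p → p=10. Stack: []
LOAD_FAST a → push 15. Stack: [15]
LOAD_CONST → push 9. Stack: [15, 9]
BINARY_OP ^ → 15 ^ 9 = 6. Stack: [6]
LOAD_FAST_LOAD_FAST a,a → push 15,15. Stack: [6, 15, 15]
BINARY_OP - → 15 - 15 = 0. Stack: [6, 0]
BINARY_OP * → 6 * 0 = 0. Stack: [0]
STORE_FAST m → m=0. Stack: []
LOAD_FAST p → push 10. Stack: [10]
LOAD_CONST → push 5. Stack: [10, 5]
BINARY_OP * → 10 * 5 = 50. Stack: [50]
LOAD_FAST p → push 10. Stack: [50, 10]
LOAD_CONST → push 4. Stack: [50, 10, 4]
BINARY_OP * → 10 * 4 = 40. Stack: [50, 40]
BINARY_OP % → 50 % 40 = 10. Stack: [10]
STORE_FAST t → t=10. Stack: []
LOAD_CONST → push 3. Stack: [3]
LOAD_FAST a → push 15. Stack: [3, 15]
BINARY_OP * → 3 * 15 = 45. Stack: [45]
STORE_FAST t → t=45. Stack: []
LOAD_CONST → push 5. Stack: [5]
LOAD_FAST m → push 0. Stack: [5, 0]
BINARY_OP - → 5 - 0 = 5. Stack: [5]
LOAD_FAST m → push 0. Stack: [5, 0]
BINARY_OP ^ → 5 ^ 0 = 5. Stack: [5]
STORE_FAST r → r=5. Stack: []
LOAD_FAST t → push 45. Stack: [45]
RETURN_VALUE → return 45.

10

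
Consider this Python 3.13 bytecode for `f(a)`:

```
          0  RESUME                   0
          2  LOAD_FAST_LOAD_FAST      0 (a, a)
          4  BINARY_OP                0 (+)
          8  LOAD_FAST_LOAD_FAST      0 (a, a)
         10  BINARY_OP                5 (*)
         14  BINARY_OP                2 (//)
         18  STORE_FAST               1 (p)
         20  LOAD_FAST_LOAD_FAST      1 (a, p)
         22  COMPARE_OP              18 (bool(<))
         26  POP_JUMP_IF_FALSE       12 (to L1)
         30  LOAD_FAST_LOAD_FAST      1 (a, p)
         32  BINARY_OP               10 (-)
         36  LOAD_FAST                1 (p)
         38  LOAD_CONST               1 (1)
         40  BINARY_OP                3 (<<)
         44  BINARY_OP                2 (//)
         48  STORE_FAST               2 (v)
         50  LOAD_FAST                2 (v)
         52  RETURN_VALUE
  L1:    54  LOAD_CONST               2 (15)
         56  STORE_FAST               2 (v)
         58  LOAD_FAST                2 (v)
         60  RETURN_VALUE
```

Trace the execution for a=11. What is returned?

LOAD_FAST_LOAD_FAST a,a → push 11,11. Stack: [11, 11]
BINARY_OP + → 11 + 11 = 22. Stack: [22]
LOAD_FAST_LOAD_FAST a,a → push 11,11. Stack: [22, 11, 11]
BINARY_OP * → 11 * 11 = 121. Stack: [22, 121]
BINARY_OP // → 22 // 121 = 0. Stack: [0]
STORE_FAST p → p=0. Stack: []
LOAD_FAST_LOAD_FAST a,p → push 11,0. Stack: [11, 0]
COMPARE_OP bool(<) → 11 vs 0 = False. Stack: [False]
POP_JUMP_IF_FALSE → pop False; jump. Stack: []
LOAD_CONST → push 15. Stack: [15]
STORE_FAST v → v=15. Stack: []
LOAD_FAST v → push 15. Stack: [15]
RETURN_VALUE → return 15.

15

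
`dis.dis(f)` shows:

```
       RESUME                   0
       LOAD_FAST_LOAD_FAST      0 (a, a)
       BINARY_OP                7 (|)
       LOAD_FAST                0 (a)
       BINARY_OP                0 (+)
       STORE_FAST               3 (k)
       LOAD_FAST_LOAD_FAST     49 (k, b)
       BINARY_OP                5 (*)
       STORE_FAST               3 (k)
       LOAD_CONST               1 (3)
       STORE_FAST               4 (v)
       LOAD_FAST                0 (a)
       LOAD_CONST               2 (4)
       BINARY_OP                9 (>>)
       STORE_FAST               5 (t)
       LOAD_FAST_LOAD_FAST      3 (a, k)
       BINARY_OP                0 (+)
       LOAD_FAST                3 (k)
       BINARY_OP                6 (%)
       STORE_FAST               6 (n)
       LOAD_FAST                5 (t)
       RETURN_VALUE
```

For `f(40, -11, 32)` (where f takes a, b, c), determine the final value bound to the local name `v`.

LOAD_FAST_LOAD_FAST a,a → push 40,40. Stack: [40, 40]
BINARY_OP | → 40 | 40 = 40. Stack: [40]
LOAD_FAST a → push 40. Stack: [40, 40]
BINARY_OP + → 40 + 40 = 80. Stack: [80]
STORE_FAST k → k=80. Stack: []
LOAD_FAST_LOAD_FAST k,b → push 80,-11. Stack: [80, -11]
BINARY_OP * → 80 * -11 = -880. Stack: [-880]
STORE_FAST k → k=-880. Stack: []
LOAD_CONST → push 3. Stack: [3]
STORE_FAST v → v=3. Stack: []
LOAD_FAST a → push 40. Stack: [40]
LOAD_CONST → push 4. Stack: [40, 4]
BINARY_OP >> → 40 >> 4 = 2. Stack: [2]
STORE_FAST t → t=2. Stack: []
LOAD_FAST_LOAD_FAST a,k → push 40,-880. Stack: [40, -880]
BINARY_OP + → 40 + -880 = -840. Stack: [-840]
LOAD_FAST k → push -880. Stack: [-840, -880]
BINARY_OP % → -840 % -880 = -840. Stack: [-840]
STORE_FAST n → n=-840. Stack: []
LOAD_FAST t → push 2. Stack: [2]
RETURN_VALUE → return 2.

3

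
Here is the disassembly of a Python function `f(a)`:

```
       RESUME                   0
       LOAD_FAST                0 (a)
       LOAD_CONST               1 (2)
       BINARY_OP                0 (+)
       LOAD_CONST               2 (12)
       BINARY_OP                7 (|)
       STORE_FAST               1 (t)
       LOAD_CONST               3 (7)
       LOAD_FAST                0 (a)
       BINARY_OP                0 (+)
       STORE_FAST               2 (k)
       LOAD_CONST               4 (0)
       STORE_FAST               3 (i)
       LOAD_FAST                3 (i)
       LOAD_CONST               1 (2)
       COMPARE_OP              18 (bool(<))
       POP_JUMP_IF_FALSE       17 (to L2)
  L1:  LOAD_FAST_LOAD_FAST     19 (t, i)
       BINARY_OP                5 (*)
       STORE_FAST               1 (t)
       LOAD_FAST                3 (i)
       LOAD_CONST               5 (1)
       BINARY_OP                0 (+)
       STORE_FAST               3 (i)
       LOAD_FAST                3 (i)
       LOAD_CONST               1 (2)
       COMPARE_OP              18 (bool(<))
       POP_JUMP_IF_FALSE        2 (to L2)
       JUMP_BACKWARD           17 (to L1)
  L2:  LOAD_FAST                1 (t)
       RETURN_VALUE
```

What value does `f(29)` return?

LOAD_FAST a → push 29. Stack: [29]
LOAD_CONST → push 2. Stack: [29, 2]
BINARY_OP + → 29 + 2 = 31. Stack: [31]
LOAD_CONST → push 12. Stack: [31, 12]
BINARY_OP | → 31 | 12 = 31. Stack: [31]
STORE_FAST t → t=31. Stack: []
LOAD_CONST → push 7. Stack: [7]
LOAD_FAST a → push 29. Stack: [7, 29]
BINARY_OP + → 7 + 29 = 36. Stack: [36]
STORE_FAST k → k=36. Stack: []
LOAD_CONST → push 0. Stack: [0]
STORE_FAST i → i=0. Stack: []
LOAD_FAST i → push 0. Stack: [0]
LOAD_CONST → push 2. Stack: [0, 2]
COMPARE_OP bool(<) → 0 vs 2 = True. Stack: [True]
POP_JUMP_IF_FALSE → pop True; no jump. Stack: []
LOAD_FAST_LOAD_FAST t,i → push 31,0. Stack: [31, 0]
BINARY_OP * → 31 * 0 = 0. Stack: [0]
STORE_FAST t → t=0. Stack: []
LOAD_FAST i → push 0. Stack: [0]
LOAD_CONST → push 1. Stack: [0, 1]
BINARY_OP + → 0 + 1 = 1. Stack: [1]
STORE_FAST i → i=1. Stack: []
LOAD_FAST i → push 1. Stack: [1]
LOAD_CONST → push 2. Stack: [1, 2]
COMPARE_OP bool(<) → 1 vs 2 = True. Stack: [True]
POP_JUMP_IF_FALSE → pop True; no jump. Stack: []
LOAD_FAST_LOAD_FAST t,i → push 0,1. Stack: [0, 1]
BINARY_OP * → 0 * 1 = 0. Stack: [0]
STORE_FAST t → t=0. Stack: []
LOAD_FAST i → push 1. Stack: [1]
LOAD_CONST → push 1. Stack: [1, 1]
BINARY_OP + → 1 + 1 = 2. Stack: [2]
STORE_FAST i → i=2. Stack: []
LOAD_FAST i → push 2. Stack: [2]
LOAD_CONST → push 2. Stack: [2, 2]
COMPARE_OP bool(<) → 2 vs 2 = False. Stack: [False]
POP_JUMP_IF_FALSE → pop False; jump. Stack: []
LOAD_FAST t → push 0. Stack: [0]
RETURN_VALUE → return 0.

0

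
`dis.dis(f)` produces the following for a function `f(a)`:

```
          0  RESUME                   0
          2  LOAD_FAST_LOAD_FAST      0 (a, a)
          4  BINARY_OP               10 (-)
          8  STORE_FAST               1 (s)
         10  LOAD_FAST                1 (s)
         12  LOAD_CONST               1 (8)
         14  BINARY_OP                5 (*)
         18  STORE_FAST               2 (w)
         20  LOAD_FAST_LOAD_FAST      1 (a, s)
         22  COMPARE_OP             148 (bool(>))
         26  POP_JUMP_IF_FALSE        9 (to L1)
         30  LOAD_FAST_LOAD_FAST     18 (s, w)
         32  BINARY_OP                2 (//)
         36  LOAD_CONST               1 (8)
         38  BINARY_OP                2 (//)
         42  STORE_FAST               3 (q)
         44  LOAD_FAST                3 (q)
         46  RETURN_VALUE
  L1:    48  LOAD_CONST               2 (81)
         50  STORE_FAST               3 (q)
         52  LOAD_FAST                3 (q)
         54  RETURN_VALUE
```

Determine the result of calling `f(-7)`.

81

LOAD_FAST_LOAD_FAST a,a → push -7,-7. Stack: [-7, -7]
BINARY_OP - → -7 - -7 = 0. Stack: [0]
STORE_FAST s → s=0. Stack: []
LOAD_FAST s → push 0. Stack: [0]
LOAD_CONST → push 8. Stack: [0, 8]
BINARY_OP * → 0 * 8 = 0. Stack: [0]
STORE_FAST w → w=0. Stack: []
LOAD_FAST_LOAD_FAST a,s → push -7,0. Stack: [-7, 0]
COMPARE_OP bool(>) → -7 vs 0 = False. Stack: [False]
POP_JUMP_IF_FALSE → pop False; jump. Stack: []
LOAD_CONST → push 81. Stack: [81]
STORE_FAST q → q=81. Stack: []
LOAD_FAST q → push 81. Stack: [81]
RETURN_VALUE → return 81.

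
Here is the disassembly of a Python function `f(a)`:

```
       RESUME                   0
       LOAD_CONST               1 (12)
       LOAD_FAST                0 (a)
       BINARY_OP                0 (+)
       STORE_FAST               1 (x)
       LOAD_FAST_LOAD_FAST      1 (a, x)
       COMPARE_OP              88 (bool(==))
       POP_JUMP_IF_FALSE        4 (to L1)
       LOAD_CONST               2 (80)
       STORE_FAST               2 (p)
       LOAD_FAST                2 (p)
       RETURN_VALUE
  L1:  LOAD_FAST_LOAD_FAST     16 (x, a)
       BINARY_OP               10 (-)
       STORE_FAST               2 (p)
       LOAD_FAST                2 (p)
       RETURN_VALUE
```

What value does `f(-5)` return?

12

LOAD_CONST → push 12. Stack: [12]
LOAD_FAST a → push -5. Stack: [12, -5]
BINARY_OP + → 12 + -5 = 7. Stack: [7]
STORE_FAST x → x=7. Stack: []
LOAD_FAST_LOAD_FAST a,x → push -5,7. Stack: [-5, 7]
COMPARE_OP bool(==) → -5 vs 7 = False. Stack: [False]
POP_JUMP_IF_FALSE → pop False; jump. Stack: []
LOAD_FAST_LOAD_FAST x,a → push 7,-5. Stack: [7, -5]
BINARY_OP - → 7 - -5 = 12. Stack: [12]
STORE_FAST p → p=12. Stack: []
LOAD_FAST p → push 12. Stack: [12]
RETURN_VALUE → return 12.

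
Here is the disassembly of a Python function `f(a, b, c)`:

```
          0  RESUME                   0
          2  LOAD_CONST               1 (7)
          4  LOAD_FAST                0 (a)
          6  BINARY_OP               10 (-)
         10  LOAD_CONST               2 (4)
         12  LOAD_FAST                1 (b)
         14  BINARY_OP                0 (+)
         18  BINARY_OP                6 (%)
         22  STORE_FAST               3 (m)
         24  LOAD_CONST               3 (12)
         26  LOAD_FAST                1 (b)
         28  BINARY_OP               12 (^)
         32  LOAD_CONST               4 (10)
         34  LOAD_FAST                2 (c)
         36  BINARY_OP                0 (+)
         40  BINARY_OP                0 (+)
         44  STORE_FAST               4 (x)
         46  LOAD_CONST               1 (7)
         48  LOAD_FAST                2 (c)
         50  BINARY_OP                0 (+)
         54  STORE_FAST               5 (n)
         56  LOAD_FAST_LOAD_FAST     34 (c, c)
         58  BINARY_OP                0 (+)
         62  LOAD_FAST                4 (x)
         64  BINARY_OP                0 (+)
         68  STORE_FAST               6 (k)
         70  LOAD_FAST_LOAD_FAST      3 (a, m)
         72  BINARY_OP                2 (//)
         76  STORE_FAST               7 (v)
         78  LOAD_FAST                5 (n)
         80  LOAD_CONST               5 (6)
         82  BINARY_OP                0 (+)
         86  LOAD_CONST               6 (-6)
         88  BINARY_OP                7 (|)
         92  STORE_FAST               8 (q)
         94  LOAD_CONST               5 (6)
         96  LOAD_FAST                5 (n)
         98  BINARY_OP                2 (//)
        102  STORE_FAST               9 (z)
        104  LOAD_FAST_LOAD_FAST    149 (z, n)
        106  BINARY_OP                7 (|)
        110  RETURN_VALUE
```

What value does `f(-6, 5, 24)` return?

31

LOAD_CONST → push 7. Stack: [7]
LOAD_FAST a → push -6. Stack: [7, -6]
BINARY_OP - → 7 - -6 = 13. Stack: [13]
LOAD_CONST → push 4. Stack: [13, 4]
LOAD_FAST b → push 5. Stack: [13, 4, 5]
BINARY_OP + → 4 + 5 = 9. Stack: [13, 9]
BINARY_OP % → 13 % 9 = 4. Stack: [4]
STORE_FAST m → m=4. Stack: []
LOAD_CONST → push 12. Stack: [12]
LOAD_FAST b → push 5. Stack: [12, 5]
BINARY_OP ^ → 12 ^ 5 = 9. Stack: [9]
LOAD_CONST → push 10. Stack: [9, 10]
LOAD_FAST c → push 24. Stack: [9, 10, 24]
BINARY_OP + → 10 + 24 = 34. Stack: [9, 34]
BINARY_OP + → 9 + 34 = 43. Stack: [43]
STORE_FAST x → x=43. Stack: []
LOAD_CONST → push 7. Stack: [7]
LOAD_FAST c → push 24. Stack: [7, 24]
BINARY_OP + → 7 + 24 = 31. Stack: [31]
STORE_FAST n → n=31. Stack: []
LOAD_FAST_LOAD_FAST c,c → push 24,24. Stack: [24, 24]
BINARY_OP + → 24 + 24 = 48. Stack: [48]
LOAD_FAST x → push 43. Stack: [48, 43]
BINARY_OP + → 48 + 43 = 91. Stack: [91]
STORE_FAST k → k=91. Stack: []
LOAD_FAST_LOAD_FAST a,m → push -6,4. Stack: [-6, 4]
BINARY_OP // → -6 // 4 = -2. Stack: [-2]
STORE_FAST v → v=-2. Stack: []
LOAD_FAST n → push 31. Stack: [31]
LOAD_CONST → push 6. Stack: [31, 6]
BINARY_OP + → 31 + 6 = 37. Stack: [37]
LOAD_CONST → push -6. Stack: [37, -6]
BINARY_OP | → 37 | -6 = -1. Stack: [-1]
STORE_FAST q → q=-1. Stack: []
LOAD_CONST → push 6. Stack: [6]
LOAD_FAST n → push 31. Stack: [6, 31]
BINARY_OP // → 6 // 31 = 0. Stack: [0]
STORE_FAST z → z=0. Stack: []
LOAD_FAST_LOAD_FAST z,n → push 0,31. Stack: [0, 31]
BINARY_OP | → 0 | 31 = 31. Stack: [31]
RETURN_VALUE → return 31.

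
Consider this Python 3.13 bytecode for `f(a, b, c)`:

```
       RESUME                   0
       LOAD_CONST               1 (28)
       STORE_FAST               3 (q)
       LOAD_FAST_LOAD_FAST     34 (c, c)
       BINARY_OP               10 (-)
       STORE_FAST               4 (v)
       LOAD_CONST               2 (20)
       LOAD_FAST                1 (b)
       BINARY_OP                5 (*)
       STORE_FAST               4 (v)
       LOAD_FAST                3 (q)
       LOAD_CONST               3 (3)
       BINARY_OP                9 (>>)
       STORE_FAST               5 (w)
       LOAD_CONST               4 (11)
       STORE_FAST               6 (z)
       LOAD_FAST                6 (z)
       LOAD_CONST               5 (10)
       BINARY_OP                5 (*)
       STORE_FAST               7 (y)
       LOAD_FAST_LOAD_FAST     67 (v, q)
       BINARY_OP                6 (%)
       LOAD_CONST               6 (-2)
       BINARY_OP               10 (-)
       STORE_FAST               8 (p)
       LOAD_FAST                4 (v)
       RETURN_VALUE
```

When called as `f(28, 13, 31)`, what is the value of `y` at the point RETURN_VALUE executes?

LOAD_CONST → push 28. Stack: [28]
STORE_FAST q → q=28. Stack: []
LOAD_FAST_LOAD_FAST c,c → push 31,31. Stack: [31, 31]
BINARY_OP - → 31 - 31 = 0. Stack: [0]
STORE_FAST v → v=0. Stack: []
LOAD_CONST → push 20. Stack: [20]
LOAD_FAST b → push 13. Stack: [20, 13]
BINARY_OP * → 20 * 13 = 260. Stack: [260]
STORE_FAST v → v=260. Stack: []
LOAD_FAST q → push 28. Stack: [28]
LOAD_CONST → push 3. Stack: [28, 3]
BINARY_OP >> → 28 >> 3 = 3. Stack: [3]
STORE_FAST w → w=3. Stack: []
LOAD_CONST → push 11. Stack: [11]
STORE_FAST z → z=11. Stack: []
LOAD_FAST z → push 11. Stack: [11]
LOAD_CONST → push 10. Stack: [11, 10]
BINARY_OP * → 11 * 10 = 110. Stack: [110]
STORE_FAST y → y=110. Stack: []
LOAD_FAST_LOAD_FAST v,q → push 260,28. Stack: [260, 28]
BINARY_OP % → 260 % 28 = 8. Stack: [8]
LOAD_CONST → push -2. Stack: [8, -2]
BINARY_OP - → 8 - -2 = 10. Stack: [10]
STORE_FAST p → p=10. Stack: []
LOAD_FAST v → push 260. Stack: [260]
RETURN_VALUE → return 260.

110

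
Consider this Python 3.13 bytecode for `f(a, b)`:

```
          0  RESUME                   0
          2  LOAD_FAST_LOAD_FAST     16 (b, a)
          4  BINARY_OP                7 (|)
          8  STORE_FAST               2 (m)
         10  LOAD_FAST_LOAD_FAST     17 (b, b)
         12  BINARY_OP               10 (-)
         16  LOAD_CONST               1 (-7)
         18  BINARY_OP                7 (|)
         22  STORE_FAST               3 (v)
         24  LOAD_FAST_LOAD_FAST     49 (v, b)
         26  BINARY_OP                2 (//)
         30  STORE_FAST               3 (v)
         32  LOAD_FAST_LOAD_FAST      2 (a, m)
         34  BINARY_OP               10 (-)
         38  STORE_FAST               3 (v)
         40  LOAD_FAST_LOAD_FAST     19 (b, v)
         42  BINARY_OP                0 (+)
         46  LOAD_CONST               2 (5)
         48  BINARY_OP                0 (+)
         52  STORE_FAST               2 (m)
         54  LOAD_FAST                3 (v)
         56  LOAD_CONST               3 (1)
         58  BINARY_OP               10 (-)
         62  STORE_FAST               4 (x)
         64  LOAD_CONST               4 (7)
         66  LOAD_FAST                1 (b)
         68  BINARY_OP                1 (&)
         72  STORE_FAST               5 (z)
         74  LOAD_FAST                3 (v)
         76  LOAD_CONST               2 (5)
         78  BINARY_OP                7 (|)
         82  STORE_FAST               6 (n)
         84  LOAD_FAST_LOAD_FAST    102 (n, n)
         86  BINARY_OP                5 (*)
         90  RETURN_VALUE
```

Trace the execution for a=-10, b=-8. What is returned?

9

LOAD_FAST_LOAD_FAST b,a → push -8,-10. Stack: [-8, -10]
BINARY_OP | → -8 | -10 = -2. Stack: [-2]
STORE_FAST m → m=-2. Stack: []
LOAD_FAST_LOAD_FAST b,b → push -8,-8. Stack: [-8, -8]
BINARY_OP - → -8 - -8 = 0. Stack: [0]
LOAD_CONST → push -7. Stack: [0, -7]
BINARY_OP | → 0 | -7 = -7. Stack: [-7]
STORE_FAST v → v=-7. Stack: []
LOAD_FAST_LOAD_FAST v,b → push -7,-8. Stack: [-7, -8]
BINARY_OP // → -7 // -8 = 0. Stack: [0]
STORE_FAST v → v=0. Stack: []
LOAD_FAST_LOAD_FAST a,m → push -10,-2. Stack: [-10, -2]
BINARY_OP - → -10 - -2 = -8. Stack: [-8]
STORE_FAST v → v=-8. Stack: []
LOAD_FAST_LOAD_FAST b,v → push -8,-8. Stack: [-8, -8]
BINARY_OP + → -8 + -8 = -16. Stack: [-16]
LOAD_CONST → push 5. Stack: [-16, 5]
BINARY_OP + → -16 + 5 = -11. Stack: [-11]
STORE_FAST m → m=-11. Stack: []
LOAD_FAST v → push -8. Stack: [-8]
LOAD_CONST → push 1. Stack: [-8, 1]
BINARY_OP - → -8 - 1 = -9. Stack: [-9]
STORE_FAST x → x=-9. Stack: []
LOAD_CONST → push 7. Stack: [7]
LOAD_FAST b → push -8. Stack: [7, -8]
BINARY_OP & → 7 & -8 = 0. Stack: [0]
STORE_FAST z → z=0. Stack: []
LOAD_FAST v → push -8. Stack: [-8]
LOAD_CONST → push 5. Stack: [-8, 5]
BINARY_OP | → -8 | 5 = -3. Stack: [-3]
STORE_FAST n → n=-3. Stack: []
LOAD_FAST_LOAD_FAST n,n → push -3,-3. Stack: [-3, -3]
BINARY_OP * → -3 * -3 = 9. Stack: [9]
RETURN_VALUE → return 9.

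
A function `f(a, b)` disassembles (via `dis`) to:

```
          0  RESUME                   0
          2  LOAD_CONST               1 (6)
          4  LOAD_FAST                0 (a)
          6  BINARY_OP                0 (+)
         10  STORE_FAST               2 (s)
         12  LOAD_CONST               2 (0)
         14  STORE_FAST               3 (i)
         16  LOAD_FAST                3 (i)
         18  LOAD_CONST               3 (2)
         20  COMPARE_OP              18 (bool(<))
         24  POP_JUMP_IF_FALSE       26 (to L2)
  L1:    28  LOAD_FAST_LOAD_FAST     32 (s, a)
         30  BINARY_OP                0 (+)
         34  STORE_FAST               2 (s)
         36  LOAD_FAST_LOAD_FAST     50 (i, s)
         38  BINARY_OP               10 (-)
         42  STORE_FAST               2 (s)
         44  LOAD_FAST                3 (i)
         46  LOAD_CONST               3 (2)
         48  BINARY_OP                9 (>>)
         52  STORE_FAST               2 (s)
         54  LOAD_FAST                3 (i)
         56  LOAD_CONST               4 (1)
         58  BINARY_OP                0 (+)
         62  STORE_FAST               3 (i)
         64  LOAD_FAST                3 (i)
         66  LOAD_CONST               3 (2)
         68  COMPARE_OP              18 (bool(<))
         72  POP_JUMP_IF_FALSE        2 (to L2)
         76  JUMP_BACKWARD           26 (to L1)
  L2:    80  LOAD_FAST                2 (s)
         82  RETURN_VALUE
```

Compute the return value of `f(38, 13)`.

0

LOAD_CONST → push 6. Stack: [6]
LOAD_FAST a → push 38. Stack: [6, 38]
BINARY_OP + → 6 + 38 = 44. Stack: [44]
STORE_FAST s → s=44. Stack: []
LOAD_CONST → push 0. Stack: [0]
STORE_FAST i → i=0. Stack: []
LOAD_FAST i → push 0. Stack: [0]
LOAD_CONST → push 2. Stack: [0, 2]
COMPARE_OP bool(<) → 0 vs 2 = True. Stack: [True]
POP_JUMP_IF_FALSE → pop True; no jump. Stack: []
LOAD_FAST_LOAD_FAST s,a → push 44,38. Stack: [44, 38]
BINARY_OP + → 44 + 38 = 82. Stack: [82]
STORE_FAST s → s=82. Stack: []
LOAD_FAST_LOAD_FAST i,s → push 0,82. Stack: [0, 82]
BINARY_OP - → 0 - 82 = -82. Stack: [-82]
STORE_FAST s → s=-82. Stack: []
LOAD_FAST i → push 0. Stack: [0]
LOAD_CONST → push 2. Stack: [0, 2]
BINARY_OP >> → 0 >> 2 = 0. Stack: [0]
STORE_FAST s → s=0. Stack: []
LOAD_FAST i → push 0. Stack: [0]
LOAD_CONST → push 1. Stack: [0, 1]
BINARY_OP + → 0 + 1 = 1. Stack: [1]
STORE_FAST i → i=1. Stack: []
LOAD_FAST i → push 1. Stack: [1]
LOAD_CONST → push 2. Stack: [1, 2]
COMPARE_OP bool(<) → 1 vs 2 = True. Stack: [True]
POP_JUMP_IF_FALSE → pop True; no jump. Stack: []
LOAD_FAST_LOAD_FAST s,a → push 0,38. Stack: [0, 38]
BINARY_OP + → 0 + 38 = 38. Stack: [38]
STORE_FAST s → s=38. Stack: []
LOAD_FAST_LOAD_FAST i,s → push 1,38. Stack: [1, 38]
BINARY_OP - → 1 - 38 = -37. Stack: [-37]
STORE_FAST s → s=-37. Stack: []
LOAD_FAST i → push 1. Stack: [1]
LOAD_CONST → push 2. Stack: [1, 2]
BINARY_OP >> → 1 >> 2 = 0. Stack: [0]
STORE_FAST s → s=0. Stack: []
LOAD_FAST i → push 1. Stack: [1]
LOAD_CONST → push 1. Stack: [1, 1]
BINARY_OP + → 1 + 1 = 2. Stack: [2]
STORE_FAST i → i=2. Stack: []
LOAD_FAST i → push 2. Stack: [2]
LOAD_CONST → push 2. Stack: [2, 2]
COMPARE_OP bool(<) → 2 vs 2 = False. Stack: [False]
POP_JUMP_IF_FALSE → pop False; jump. Stack: []
LOAD_FAST s → push 0. Stack: [0]
RETURN_VALUE → return 0.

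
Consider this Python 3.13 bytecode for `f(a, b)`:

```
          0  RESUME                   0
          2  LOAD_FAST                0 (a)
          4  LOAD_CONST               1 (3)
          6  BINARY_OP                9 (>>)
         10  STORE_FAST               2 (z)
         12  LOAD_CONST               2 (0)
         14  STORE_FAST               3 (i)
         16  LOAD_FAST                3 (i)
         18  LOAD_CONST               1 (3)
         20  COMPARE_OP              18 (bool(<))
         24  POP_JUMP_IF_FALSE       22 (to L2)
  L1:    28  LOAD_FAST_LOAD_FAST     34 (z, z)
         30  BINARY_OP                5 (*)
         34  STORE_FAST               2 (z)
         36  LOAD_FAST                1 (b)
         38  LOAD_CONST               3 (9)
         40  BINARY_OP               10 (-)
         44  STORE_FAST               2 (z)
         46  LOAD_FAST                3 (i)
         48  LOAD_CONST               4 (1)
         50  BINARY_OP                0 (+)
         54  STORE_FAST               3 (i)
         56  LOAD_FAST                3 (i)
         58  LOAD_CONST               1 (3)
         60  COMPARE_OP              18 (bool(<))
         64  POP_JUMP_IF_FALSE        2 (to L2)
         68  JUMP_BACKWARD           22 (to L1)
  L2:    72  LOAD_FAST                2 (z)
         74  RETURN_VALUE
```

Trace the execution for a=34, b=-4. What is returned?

LOAD_FAST a → push 34. Stack: [34]
LOAD_CONST → push 3. Stack: [34, 3]
BINARY_OP >> → 34 >> 3 = 4. Stack: [4]
STORE_FAST z → z=4. Stack: []
LOAD_CONST → push 0. Stack: [0]
STORE_FAST i → i=0. Stack: []
LOAD_FAST i → push 0. Stack: [0]
LOAD_CONST → push 3. Stack: [0, 3]
COMPARE_OP bool(<) → 0 vs 3 = True. Stack: [True]
POP_JUMP_IF_FALSE → pop True; no jump. Stack: []
LOAD_FAST_LOAD_FAST z,z → push 4,4. Stack: [4, 4]
BINARY_OP * → 4 * 4 = 16. Stack: [16]
STORE_FAST z → z=16. Stack: []
LOAD_FAST b → push -4. Stack: [-4]
LOAD_CONST → push 9. Stack: [-4, 9]
BINARY_OP - → -4 - 9 = -13. Stack: [-13]
STORE_FAST z → z=-13. Stack: []
LOAD_FAST i → push 0. Stack: [0]
LOAD_CONST → push 1. Stack: [0, 1]
BINARY_OP + → 0 + 1 = 1. Stack: [1]
STORE_FAST i → i=1. Stack: []
LOAD_FAST i → push 1. Stack: [1]
LOAD_CONST → push 3. Stack: [1, 3]
COMPARE_OP bool(<) → 1 vs 3 = True. Stack: [True]
POP_JUMP_IF_FALSE → pop True; no jump. Stack: []
LOAD_FAST_LOAD_FAST z,z → push -13,-13. Stack: [-13, -13]
BINARY_OP * → -13 * -13 = 169. Stack: [169]
STORE_FAST z → z=169. Stack: []
LOAD_FAST b → push -4. Stack: [-4]
LOAD_CONST → push 9. Stack: [-4, 9]
BINARY_OP - → -4 - 9 = -13. Stack: [-13]
STORE_FAST z → z=-13. Stack: []
LOAD_FAST i → push 1. Stack: [1]
LOAD_CONST → push 1. Stack: [1, 1]
BINARY_OP + → 1 + 1 = 2. Stack: [2]
STORE_FAST i → i=2. Stack: []
LOAD_FAST i → push 2. Stack: [2]
LOAD_CONST → push 3. Stack: [2, 3]
COMPARE_OP bool(<) → 2 vs 3 = True. Stack: [True]
POP_JUMP_IF_FALSE → pop True; no jump. Stack: []
LOAD_FAST_LOAD_FAST z,z → push -13,-13. Stack: [-13, -13]
BINARY_OP * → -13 * -13 = 169. Stack: [169]
STORE_FAST z → z=169. Stack: []
LOAD_FAST b → push -4. Stack: [-4]
LOAD_CONST → push 9. Stack: [-4, 9]
BINARY_OP - → -4 - 9 = -13. Stack: [-13]
STORE_FAST z → z=-13. Stack: []
LOAD_FAST i → push 2. Stack: [2]
LOAD_CONST → push 1. Stack: [2, 1]
BINARY_OP + → 2 + 1 = 3. Stack: [3]
STORE_FAST i → i=3. Stack: []
LOAD_FAST i → push 3. Stack: [3]
LOAD_CONST → push 3. Stack: [3, 3]
COMPARE_OP bool(<) → 3 vs 3 = False. Stack: [False]
POP_JUMP_IF_FALSE → pop False; jump. Stack: []
LOAD_FAST z → push -13. Stack: [-13]
RETURN_VALUE → return -13.

-13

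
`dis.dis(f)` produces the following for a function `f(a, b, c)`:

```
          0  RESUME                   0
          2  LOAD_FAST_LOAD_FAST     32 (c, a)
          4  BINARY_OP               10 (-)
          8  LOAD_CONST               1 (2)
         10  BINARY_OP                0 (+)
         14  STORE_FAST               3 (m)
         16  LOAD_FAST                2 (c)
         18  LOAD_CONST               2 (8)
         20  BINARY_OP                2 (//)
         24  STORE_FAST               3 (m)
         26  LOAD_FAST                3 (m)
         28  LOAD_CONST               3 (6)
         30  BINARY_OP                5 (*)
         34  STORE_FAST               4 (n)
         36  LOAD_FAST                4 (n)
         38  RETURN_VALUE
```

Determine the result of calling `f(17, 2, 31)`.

LOAD_FAST_LOAD_FAST c,a → push 31,17. Stack: [31, 17]
BINARY_OP - → 31 - 17 = 14. Stack: [14]
LOAD_CONST → push 2. Stack: [14, 2]
BINARY_OP + → 14 + 2 = 16. Stack: [16]
STORE_FAST m → m=16. Stack: []
LOAD_FAST c → push 31. Stack: [31]
LOAD_CONST → push 8. Stack: [31, 8]
BINARY_OP // → 31 // 8 = 3. Stack: [3]
STORE_FAST m → m=3. Stack: []
LOAD_FAST m → push 3. Stack: [3]
LOAD_CONST → push 6. Stack: [3, 6]
BINARY_OP * → 3 * 6 = 18. Stack: [18]
STORE_FAST n → n=18. Stack: []
LOAD_FAST n → push 18. Stack: [18]
RETURN_VALUE → return 18.

18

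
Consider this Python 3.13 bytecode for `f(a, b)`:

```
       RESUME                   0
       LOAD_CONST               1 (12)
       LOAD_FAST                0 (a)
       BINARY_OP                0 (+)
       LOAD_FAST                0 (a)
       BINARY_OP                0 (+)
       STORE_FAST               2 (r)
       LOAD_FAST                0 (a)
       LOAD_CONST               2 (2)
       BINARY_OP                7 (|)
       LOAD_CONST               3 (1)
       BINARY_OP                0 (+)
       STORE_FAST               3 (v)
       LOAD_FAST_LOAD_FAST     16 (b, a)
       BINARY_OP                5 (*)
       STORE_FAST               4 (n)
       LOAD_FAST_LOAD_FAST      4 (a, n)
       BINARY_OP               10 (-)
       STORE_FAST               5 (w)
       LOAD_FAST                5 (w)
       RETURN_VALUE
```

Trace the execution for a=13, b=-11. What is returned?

156

LOAD_CONST → push 12. Stack: [12]
LOAD_FAST a → push 13. Stack: [12, 13]
BINARY_OP + → 12 + 13 = 25. Stack: [25]
LOAD_FAST a → push 13. Stack: [25, 13]
BINARY_OP + → 25 + 13 = 38. Stack: [38]
STORE_FAST r → r=38. Stack: []
LOAD_FAST a → push 13. Stack: [13]
LOAD_CONST → push 2. Stack: [13, 2]
BINARY_OP | → 13 | 2 = 15. Stack: [15]
LOAD_CONST → push 1. Stack: [15, 1]
BINARY_OP + → 15 + 1 = 16. Stack: [16]
STORE_FAST v → v=16. Stack: []
LOAD_FAST_LOAD_FAST b,a → push -11,13. Stack: [-11, 13]
BINARY_OP * → -11 * 13 = -143. Stack: [-143]
STORE_FAST n → n=-143. Stack: []
LOAD_FAST_LOAD_FAST a,n → push 13,-143. Stack: [13, -143]
BINARY_OP - → 13 - -143 = 156. Stack: [156]
STORE_FAST w → w=156. Stack: []
LOAD_FAST w → push 156. Stack: [156]
RETURN_VALUE → return 156.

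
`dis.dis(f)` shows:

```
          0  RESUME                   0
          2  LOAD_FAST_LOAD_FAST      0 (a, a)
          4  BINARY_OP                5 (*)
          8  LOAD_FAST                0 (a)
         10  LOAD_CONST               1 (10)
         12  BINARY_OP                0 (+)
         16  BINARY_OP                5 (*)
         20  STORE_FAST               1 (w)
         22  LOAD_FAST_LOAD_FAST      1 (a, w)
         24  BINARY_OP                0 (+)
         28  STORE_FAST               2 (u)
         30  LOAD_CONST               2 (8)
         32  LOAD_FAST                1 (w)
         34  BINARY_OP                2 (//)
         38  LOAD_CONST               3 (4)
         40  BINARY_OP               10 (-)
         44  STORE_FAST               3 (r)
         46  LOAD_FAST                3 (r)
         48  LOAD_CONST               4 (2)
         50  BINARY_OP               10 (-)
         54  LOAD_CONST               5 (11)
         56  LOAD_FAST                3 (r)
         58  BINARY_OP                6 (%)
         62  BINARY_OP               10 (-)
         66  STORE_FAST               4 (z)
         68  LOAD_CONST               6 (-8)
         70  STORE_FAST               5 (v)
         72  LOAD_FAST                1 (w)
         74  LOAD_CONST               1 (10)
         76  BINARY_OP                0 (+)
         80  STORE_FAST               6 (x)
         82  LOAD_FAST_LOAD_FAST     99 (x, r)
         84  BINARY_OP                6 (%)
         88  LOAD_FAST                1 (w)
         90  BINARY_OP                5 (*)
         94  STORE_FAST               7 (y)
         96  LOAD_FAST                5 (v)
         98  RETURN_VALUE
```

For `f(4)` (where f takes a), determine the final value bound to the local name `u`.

LOAD_FAST_LOAD_FAST a,a → push 4,4. Stack: [4, 4]
BINARY_OP * → 4 * 4 = 16. Stack: [16]
LOAD_FAST a → push 4. Stack: [16, 4]
LOAD_CONST → push 10. Stack: [16, 4, 10]
BINARY_OP + → 4 + 10 = 14. Stack: [16, 14]
BINARY_OP * → 16 * 14 = 224. Stack: [224]
STORE_FAST w → w=224. Stack: []
LOAD_FAST_LOAD_FAST a,w → push 4,224. Stack: [4, 224]
BINARY_OP + → 4 + 224 = 228. Stack: [228]
STORE_FAST u → u=228. Stack: []
LOAD_CONST → push 8. Stack: [8]
LOAD_FAST w → push 224. Stack: [8, 224]
BINARY_OP // → 8 // 224 = 0. Stack: [0]
LOAD_CONST → push 4. Stack: [0, 4]
BINARY_OP - → 0 - 4 = -4. Stack: [-4]
STORE_FAST r → r=-4. Stack: []
LOAD_FAST r → push -4. Stack: [-4]
LOAD_CONST → push 2. Stack: [-4, 2]
BINARY_OP - → -4 - 2 = -6. Stack: [-6]
LOAD_CONST → push 11. Stack: [-6, 11]
LOAD_FAST r → push -4. Stack: [-6, 11, -4]
BINARY_OP % → 11 % -4 = -1. Stack: [-6, -1]
BINARY_OP - → -6 - -1 = -5. Stack: [-5]
STORE_FAST z → z=-5. Stack: []
LOAD_CONST → push -8. Stack: [-8]
STORE_FAST v → v=-8. Stack: []
LOAD_FAST w → push 224. Stack: [224]
LOAD_CONST → push 10. Stack: [224, 10]
BINARY_OP + → 224 + 10 = 234. Stack: [234]
STORE_FAST x → x=234. Stack: []
LOAD_FAST_LOAD_FAST x,r → push 234,-4. Stack: [234, -4]
BINARY_OP % → 234 % -4 = -2. Stack: [-2]
LOAD_FAST w → push 224. Stack: [-2, 224]
BINARY_OP * → -2 * 224 = -448. Stack: [-448]
STORE_FAST y → y=-448. Stack: []
LOAD_FAST v → push -8. Stack: [-8]
RETURN_VALUE → return -8.

228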